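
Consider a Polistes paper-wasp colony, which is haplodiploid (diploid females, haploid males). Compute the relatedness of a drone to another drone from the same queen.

Haploid brothers each carry a random half of the queen's diploid genome, so on average they share half: r = 1/2.

0.5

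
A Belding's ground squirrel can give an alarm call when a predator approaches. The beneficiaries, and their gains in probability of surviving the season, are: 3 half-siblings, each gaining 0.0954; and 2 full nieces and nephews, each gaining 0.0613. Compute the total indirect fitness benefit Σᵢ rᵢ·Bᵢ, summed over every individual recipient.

r to a half-sibling = 1/4 (half-sibs share one parent — one path of length 2: r = (1/2)^2 = 1/4).
r to a full niece or nephew = 1/4 (full aunt/uncle↔niece/nephew: two paths of length 3 through the shared grandparent pair: r = 2·(1/2)^3 = 1/4).
Summing one r·B term per recipient: 3·0.25·0.0954 + 2·0.25·0.0613 = 0.1022.

0.1022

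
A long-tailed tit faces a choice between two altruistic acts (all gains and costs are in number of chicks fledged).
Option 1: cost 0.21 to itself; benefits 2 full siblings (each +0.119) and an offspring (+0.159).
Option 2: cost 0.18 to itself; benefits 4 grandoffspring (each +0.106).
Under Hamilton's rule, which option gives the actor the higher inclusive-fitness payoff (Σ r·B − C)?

Option 1: r to a full sibling = 0.5.
Option 1: r to an offspring = 0.5.
Option 1: Σ r·B − C = (2·0.5·0.119 + 1·0.5·0.159) − 0.21 = -0.0115.
Option 2: r to a grandoffspring = 0.25.
Option 2: Σ r·B − C = (4·0.25·0.106) − 0.18 = -0.074.
Option 1 has the higher net inclusive-fitness payoff.

Option 1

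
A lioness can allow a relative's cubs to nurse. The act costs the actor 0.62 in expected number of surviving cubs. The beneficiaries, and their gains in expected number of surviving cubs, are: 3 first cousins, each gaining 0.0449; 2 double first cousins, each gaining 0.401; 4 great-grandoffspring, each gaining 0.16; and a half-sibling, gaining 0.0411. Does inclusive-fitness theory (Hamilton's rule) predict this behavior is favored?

Hamilton's rule: the trait is favored when the sum of r·B over every recipient exceeds the actor's cost C.
r to a first cousin = 0.125 (first cousins share one grandparent pair — two paths of length 4: r = 2·(1/2)^4 = 1/8).
r to a double first cousin = 0.25 (double first cousins share both grandparent pairs — four paths of length 4: r = 4·(1/2)^4 = 1/4).
r to a great-grandoffspring = 1/8 (three parent–offspring links: r = (1/2)^3 = 1/8).
r to a half-sibling = 0.25 (half-sibs share one parent — one path of length 2: r = (1/2)^2 = 1/4).
Summing one r·B term per recipient: 3·0.125·0.0449 + 2·0.25·0.401 + 4·0.125·0.16 + 1·0.25·0.0411 = 0.3076125.
0.3076125 < 0.62: the indirect benefit is less than the cost.

No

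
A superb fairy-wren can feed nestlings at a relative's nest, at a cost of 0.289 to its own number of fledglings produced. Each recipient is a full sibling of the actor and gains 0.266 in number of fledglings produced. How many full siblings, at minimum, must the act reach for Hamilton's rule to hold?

r to a full sibling = 0.5 (full sibs share both parents — two paths of length 2: r = 2·(1/2)^2 = 1/2).
Hamilton's rule: n·r·B > C  ⇒  n > C/(r·B) = 0.289/(0.5·0.266) = 2.173.
The smallest integer exceeding 2.173 is 3.

3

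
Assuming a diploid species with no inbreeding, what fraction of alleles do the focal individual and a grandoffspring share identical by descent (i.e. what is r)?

Two parent–offspring links: r = (1/2)^2 = 1/4.

0.25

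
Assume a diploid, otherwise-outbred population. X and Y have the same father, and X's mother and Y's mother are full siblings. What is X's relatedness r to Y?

Independent pedigree routes through distinct common ancestors add.
X and Y are related in two ways: half-sibs through their shared father (r = 1/4) and first cousins through their mothers (r = 1/8).
r = 1/4 + 1/8 = 0.375.

0.375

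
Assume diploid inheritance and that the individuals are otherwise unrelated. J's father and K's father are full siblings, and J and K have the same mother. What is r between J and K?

Wright's path rule: contributions from independent ancestry routes add.
J and K are related in two ways: first cousins through their fathers (r = 1/8) and half-sibs through their shared mother (r = 1/4).
r = 1/8 + 1/4 = 3/8 = 0.375.

0.375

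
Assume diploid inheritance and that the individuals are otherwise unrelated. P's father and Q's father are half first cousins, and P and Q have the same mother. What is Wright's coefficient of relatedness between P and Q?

0.265625

Relatedness sums over independent paths through distinct common ancestors.
P and Q are related in two ways: half second cousins through their fathers (r = 1/64) and half-sibs through their shared mother (r = 1/4).
r = 1/64 + 1/4 = 17/64 = 0.265625.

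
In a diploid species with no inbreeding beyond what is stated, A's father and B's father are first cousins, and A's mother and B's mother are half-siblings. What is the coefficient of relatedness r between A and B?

0.09375

Relatedness sums over independent paths through distinct common ancestors.
A and B are related in two ways: second cousins through their fathers (r = 1/32) and half first cousins through their mothers (r = 1/16).
r = 1/32 + 1/16 = 3/32 = 0.09375.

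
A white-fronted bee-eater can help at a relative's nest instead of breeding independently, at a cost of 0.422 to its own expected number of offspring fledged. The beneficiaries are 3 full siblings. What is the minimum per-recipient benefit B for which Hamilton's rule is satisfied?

0.2813

r to a full sibling = 0.5 (full sibs share both parents — two paths of length 2: r = 2·(1/2)^2 = 1/2).
Hamilton's rule with n recipients of equal r: n·r·B > C, so B > C/(n·r) = 0.422/(3·0.5) = 0.2813.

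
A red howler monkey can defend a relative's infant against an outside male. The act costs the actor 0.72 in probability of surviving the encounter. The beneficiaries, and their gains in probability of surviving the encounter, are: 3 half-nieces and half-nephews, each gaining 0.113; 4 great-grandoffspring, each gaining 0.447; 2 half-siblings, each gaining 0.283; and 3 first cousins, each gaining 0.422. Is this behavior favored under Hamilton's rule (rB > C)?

No

Hamilton's rule: the trait is favored when the sum of r·B over every recipient exceeds the actor's cost C.
r to a half-niece or half-nephew = 1/8 (half-aunt/uncle↔niece/nephew: one path of length 3: r = (1/2)^3 = 1/8).
r to a great-grandoffspring = 1/8 (three parent–offspring links: r = (1/2)^3 = 1/8).
r to a half-sibling = 1/4 (half-sibs share one parent — one path of length 2: r = (1/2)^2 = 1/4).
r to a first cousin = 0.125 (first cousins share one grandparent pair — two paths of length 4: r = 2·(1/2)^4 = 1/8).
Summing one r·B term per recipient: 3·0.125·0.113 + 4·0.125·0.447 + 2·0.25·0.283 + 3·0.125·0.422 = 0.565625.
0.565625 < 0.72: the indirect benefit is less than the cost.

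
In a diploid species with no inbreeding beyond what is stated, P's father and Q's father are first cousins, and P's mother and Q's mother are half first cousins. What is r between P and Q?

0.046875

Independent pedigree routes through distinct common ancestors add.
P and Q are related in two ways: second cousins through their fathers (r = 1/32) and half second cousins through their mothers (r = 1/64).
r = 1/32 + 1/64 = 3/64 = 0.046875.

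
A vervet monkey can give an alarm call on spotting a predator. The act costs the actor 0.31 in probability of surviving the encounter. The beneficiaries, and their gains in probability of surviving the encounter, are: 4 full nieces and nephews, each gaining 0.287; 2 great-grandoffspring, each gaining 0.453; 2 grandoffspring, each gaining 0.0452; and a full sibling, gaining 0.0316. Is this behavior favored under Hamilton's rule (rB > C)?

Yes

Hamilton's rule: the trait is favored when the sum of r·B over every recipient exceeds the actor's cost C.
r to a full niece or nephew = 1/4 (full aunt/uncle↔niece/nephew: two paths of length 3 through the shared grandparent pair: r = 2·(1/2)^3 = 1/4).
r to a great-grandoffspring = 0.125 (three parent–offspring links: r = (1/2)^3 = 1/8).
r to a grandoffspring = 1/4 (two parent–offspring links: r = (1/2)^2 = 1/4).
r to a full sibling = 1/2 (full sibs share both parents — two paths of length 2: r = 2·(1/2)^2 = 1/2).
Summing one r·B term per recipient: 4·0.25·0.287 + 2·0.125·0.453 + 2·0.25·0.0452 + 1·0.5·0.0316 = 0.43865.
0.43865 > 0.31: the indirect benefit exceeds the cost.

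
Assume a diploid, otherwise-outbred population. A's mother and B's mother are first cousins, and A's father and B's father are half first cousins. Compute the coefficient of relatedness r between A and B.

0.046875

With two independent routes of shared ancestry, r is the sum of the two contributions.
A and B are related in two ways: second cousins through their mothers (r = 1/32) and half second cousins through their fathers (r = 1/64).
r = 1/32 + 1/64 = 3/64 = 0.046875.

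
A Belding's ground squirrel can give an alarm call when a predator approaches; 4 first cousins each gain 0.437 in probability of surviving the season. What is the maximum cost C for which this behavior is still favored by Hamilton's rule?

0.2185

r to a first cousin = 0.125 (first cousins share one grandparent pair — two paths of length 4: r = 2·(1/2)^4 = 1/8).
Hamilton's rule: n·r·B > C, so the trait is favored while C < n·r·B = 4·0.125·0.437 = 0.2185.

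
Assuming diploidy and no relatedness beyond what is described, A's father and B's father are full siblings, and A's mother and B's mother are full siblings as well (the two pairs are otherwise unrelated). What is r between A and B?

Wright's path rule: contributions from independent ancestry routes add.
A and B are related in two ways: first cousins through their fathers (r = 1/8) and first cousins through their mothers (r = 1/8) — i.e. double first cousins.
r = 1/8 + 1/8 = 1/4 = 0.25.

0.25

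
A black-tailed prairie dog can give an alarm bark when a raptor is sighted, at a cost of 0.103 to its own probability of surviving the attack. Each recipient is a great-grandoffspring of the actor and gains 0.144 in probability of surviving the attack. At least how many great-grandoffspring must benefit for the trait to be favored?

r to a great-grandoffspring = 1/8 (three parent–offspring links: r = (1/2)^3 = 1/8).
Hamilton's rule: n·r·B > C  ⇒  n > C/(r·B) = 0.103/(0.125·0.144) = 5.722.
The smallest integer exceeding 5.722 is 6.

6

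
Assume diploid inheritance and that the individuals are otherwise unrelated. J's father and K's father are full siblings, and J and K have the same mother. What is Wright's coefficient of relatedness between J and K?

Independent pedigree routes through distinct common ancestors add.
J and K are related in two ways: first cousins through their fathers (r = 1/8) and half-sibs through their shared mother (r = 1/4).
r = 1/8 + 1/4 = 3/8 = 0.375.

0.375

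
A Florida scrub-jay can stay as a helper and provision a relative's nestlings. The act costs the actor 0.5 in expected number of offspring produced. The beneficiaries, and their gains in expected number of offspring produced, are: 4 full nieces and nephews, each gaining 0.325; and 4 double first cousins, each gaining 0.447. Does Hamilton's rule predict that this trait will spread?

Yes

Hamilton's rule: the trait is favored when the sum of r·B over every recipient exceeds the actor's cost C.
r to a full niece or nephew = 0.25 (full aunt/uncle↔niece/nephew: two paths of length 3 through the shared grandparent pair: r = 2·(1/2)^3 = 1/4).
r to a double first cousin = 0.25 (double first cousins share both grandparent pairs — four paths of length 4: r = 4·(1/2)^4 = 1/4).
Summing one r·B term per recipient: 4·0.25·0.325 + 4·0.25·0.447 = 0.772.
0.772 > 0.5: the indirect benefit exceeds the cost.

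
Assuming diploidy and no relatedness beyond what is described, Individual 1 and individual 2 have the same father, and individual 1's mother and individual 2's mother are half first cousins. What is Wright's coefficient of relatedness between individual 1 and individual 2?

0.265625

With two independent routes of shared ancestry, r is the sum of the two contributions.
Individual 1 and individual 2 are related in two ways: half-sibs through their shared father (r = 1/4) and half second cousins through their mothers (r = 1/64).
r = 1/4 + 1/64 = 0.265625.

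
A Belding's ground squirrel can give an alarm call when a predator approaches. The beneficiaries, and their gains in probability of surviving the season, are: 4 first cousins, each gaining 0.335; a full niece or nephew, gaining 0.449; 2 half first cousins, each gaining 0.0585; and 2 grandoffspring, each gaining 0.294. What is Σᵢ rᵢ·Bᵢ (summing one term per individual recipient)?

r to a first cousin = 0.125 (first cousins share one grandparent pair — two paths of length 4: r = 2·(1/2)^4 = 1/8).
r to a full niece or nephew = 0.25 (full aunt/uncle↔niece/nephew: two paths of length 3 through the shared grandparent pair: r = 2·(1/2)^3 = 1/4).
r to a half first cousin = 1/16 (half first cousins share one grandparent — one path of length 4: r = (1/2)^4 = 1/16).
r to a grandoffspring = 0.25 (two parent–offspring links: r = (1/2)^2 = 1/4).
Summing one r·B term per recipient: 4·0.125·0.335 + 1·0.25·0.449 + 2·0.0625·0.0585 + 2·0.25·0.294 = 0.4340625.

0.4340625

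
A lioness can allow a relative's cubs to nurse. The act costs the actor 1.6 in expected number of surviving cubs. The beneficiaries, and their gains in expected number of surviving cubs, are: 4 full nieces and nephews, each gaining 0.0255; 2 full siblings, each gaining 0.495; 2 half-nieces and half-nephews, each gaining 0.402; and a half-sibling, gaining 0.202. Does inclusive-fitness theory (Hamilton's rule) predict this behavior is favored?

No

Hamilton's rule: the trait is favored when the sum of r·B over every recipient exceeds the actor's cost C.
r to a full niece or nephew = 1/4 (full aunt/uncle↔niece/nephew: two paths of length 3 through the shared grandparent pair: r = 2·(1/2)^3 = 1/4).
r to a full sibling = 0.5 (full sibs share both parents — two paths of length 2: r = 2·(1/2)^2 = 1/2).
r to a half-niece or half-nephew = 0.125 (half-aunt/uncle↔niece/nephew: one path of length 3: r = (1/2)^3 = 1/8).
r to a half-sibling = 1/4 (half-sibs share one parent — one path of length 2: r = (1/2)^2 = 1/4).
Summing one r·B term per recipient: 4·0.25·0.0255 + 2·0.5·0.495 + 2·0.125·0.402 + 1·0.25·0.202 = 0.6715.
0.6715 < 1.6: the indirect benefit is less than the cost.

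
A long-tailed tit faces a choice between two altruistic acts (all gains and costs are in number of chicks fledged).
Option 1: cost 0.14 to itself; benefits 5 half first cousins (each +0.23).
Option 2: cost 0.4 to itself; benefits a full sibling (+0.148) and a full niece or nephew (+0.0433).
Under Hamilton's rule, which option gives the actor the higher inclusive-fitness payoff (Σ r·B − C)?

Option 1

Option 1: r to a half first cousin = 0.0625.
Option 1: Σ r·B − C = (5·0.0625·0.23) − 0.14 = -0.068125.
Option 2: r to a full sibling = 0.5.
Option 2: r to a full niece or nephew = 0.25.
Option 2: Σ r·B − C = (1·0.5·0.148 + 1·0.25·0.0433) − 0.4 = -0.315175.
Option 1 has the higher net inclusive-fitness payoff.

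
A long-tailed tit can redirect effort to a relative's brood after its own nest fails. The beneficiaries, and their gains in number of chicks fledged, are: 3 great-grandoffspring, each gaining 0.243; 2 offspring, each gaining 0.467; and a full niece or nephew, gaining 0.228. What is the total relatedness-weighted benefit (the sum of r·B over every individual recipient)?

0.615125

r to a great-grandoffspring = 1/8 (three parent–offspring links: r = (1/2)^3 = 1/8).
r to an offspring = 1/2 (one parent–offspring link: r = (1/2)^1 = 1/2).
r to a full niece or nephew = 0.25 (full aunt/uncle↔niece/nephew: two paths of length 3 through the shared grandparent pair: r = 2·(1/2)^3 = 1/4).
Summing one r·B term per recipient: 3·0.125·0.243 + 2·0.5·0.467 + 1·0.25·0.228 = 0.615125.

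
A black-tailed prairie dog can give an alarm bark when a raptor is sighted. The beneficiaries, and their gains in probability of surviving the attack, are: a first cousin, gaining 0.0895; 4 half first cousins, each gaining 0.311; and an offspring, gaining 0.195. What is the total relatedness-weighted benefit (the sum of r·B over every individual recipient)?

r to a first cousin = 0.125 (first cousins share one grandparent pair — two paths of length 4: r = 2·(1/2)^4 = 1/8).
r to a half first cousin = 1/16 (half first cousins share one grandparent — one path of length 4: r = (1/2)^4 = 1/16).
r to an offspring = 1/2 (one parent–offspring link: r = (1/2)^1 = 1/2).
Summing one r·B term per recipient: 1·0.125·0.0895 + 4·0.0625·0.311 + 1·0.5·0.195 = 0.1864375.

0.1864375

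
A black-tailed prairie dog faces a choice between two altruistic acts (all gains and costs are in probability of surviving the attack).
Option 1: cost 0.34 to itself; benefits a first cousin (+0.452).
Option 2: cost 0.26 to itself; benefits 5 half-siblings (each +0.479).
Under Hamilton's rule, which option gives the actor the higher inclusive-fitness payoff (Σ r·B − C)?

Option 1: r to a first cousin = 0.125.
Option 1: Σ r·B − C = (1·0.125·0.452) − 0.34 = -0.2835.
Option 2: r to a half-sibling = 0.25.
Option 2: Σ r·B − C = (5·0.25·0.479) − 0.26 = 0.33875.
Option 2 has the higher net inclusive-fitness payoff.

Option 2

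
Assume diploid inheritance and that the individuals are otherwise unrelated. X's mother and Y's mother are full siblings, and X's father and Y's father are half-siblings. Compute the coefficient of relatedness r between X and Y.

0.1875

Relatedness sums over independent paths through distinct common ancestors.
X and Y are related in two ways: first cousins through their mothers (r = 1/8) and half first cousins through their fathers (r = 1/16).
r = 1/8 + 1/16 = 0.1875.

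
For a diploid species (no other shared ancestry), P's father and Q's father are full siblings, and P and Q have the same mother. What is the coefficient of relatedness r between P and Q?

0.375

Relatedness sums over independent paths through distinct common ancestors.
P and Q are related in two ways: first cousins through their fathers (r = 1/8) and half-sibs through their shared mother (r = 1/4).
r = 1/8 + 1/4 = 3/8 = 0.375.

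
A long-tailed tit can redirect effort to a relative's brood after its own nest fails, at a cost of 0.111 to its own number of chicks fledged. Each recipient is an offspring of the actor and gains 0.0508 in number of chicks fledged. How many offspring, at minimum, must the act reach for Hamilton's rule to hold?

5

r to an offspring = 0.5 (one parent–offspring link: r = (1/2)^1 = 1/2).
Hamilton's rule: n·r·B > C  ⇒  n > C/(r·B) = 0.111/(0.5·0.0508) = 4.37.
The smallest integer exceeding 4.37 is 5.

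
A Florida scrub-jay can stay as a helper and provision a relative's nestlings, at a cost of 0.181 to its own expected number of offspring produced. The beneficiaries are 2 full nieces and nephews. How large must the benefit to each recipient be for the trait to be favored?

r to a full niece or nephew = 0.25 (full aunt/uncle↔niece/nephew: two paths of length 3 through the shared grandparent pair: r = 2·(1/2)^3 = 1/4).
Hamilton's rule with n recipients of equal r: n·r·B > C, so B > C/(n·r) = 0.181/(2·0.25) = 0.362.

0.362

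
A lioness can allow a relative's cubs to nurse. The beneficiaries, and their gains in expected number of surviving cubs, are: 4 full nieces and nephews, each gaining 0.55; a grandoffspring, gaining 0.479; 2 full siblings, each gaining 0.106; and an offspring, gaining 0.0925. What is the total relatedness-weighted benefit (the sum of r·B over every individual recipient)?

0.822

r to a full niece or nephew = 1/4 (full aunt/uncle↔niece/nephew: two paths of length 3 through the shared grandparent pair: r = 2·(1/2)^3 = 1/4).
r to a grandoffspring = 1/4 (two parent–offspring links: r = (1/2)^2 = 1/4).
r to a full sibling = 1/2 (full sibs share both parents — two paths of length 2: r = 2·(1/2)^2 = 1/2).
r to an offspring = 1/2 (one parent–offspring link: r = (1/2)^1 = 1/2).
Summing one r·B term per recipient: 4·0.25·0.55 + 1·0.25·0.479 + 2·0.5·0.106 + 1·0.5·0.0925 = 0.822.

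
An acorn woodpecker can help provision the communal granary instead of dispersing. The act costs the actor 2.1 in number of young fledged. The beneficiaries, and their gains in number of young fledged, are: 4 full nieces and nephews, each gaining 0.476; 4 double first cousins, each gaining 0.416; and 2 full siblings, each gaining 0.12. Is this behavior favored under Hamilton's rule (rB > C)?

Hamilton's rule: the trait is favored when the sum of r·B over every recipient exceeds the actor's cost C.
r to a full niece or nephew = 0.25 (full aunt/uncle↔niece/nephew: two paths of length 3 through the shared grandparent pair: r = 2·(1/2)^3 = 1/4).
r to a double first cousin = 1/4 (double first cousins share both grandparent pairs — four paths of length 4: r = 4·(1/2)^4 = 1/4).
r to a full sibling = 1/2 (full sibs share both parents — two paths of length 2: r = 2·(1/2)^2 = 1/2).
Summing one r·B term per recipient: 4·0.25·0.476 + 4·0.25·0.416 + 2·0.5·0.12 = 1.012.
1.012 < 2.1: the indirect benefit is less than the cost.

No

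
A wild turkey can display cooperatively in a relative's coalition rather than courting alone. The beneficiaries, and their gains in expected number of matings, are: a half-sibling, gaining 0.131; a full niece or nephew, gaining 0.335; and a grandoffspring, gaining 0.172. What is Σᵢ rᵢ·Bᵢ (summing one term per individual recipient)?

r to a half-sibling = 1/4 (half-sibs share one parent — one path of length 2: r = (1/2)^2 = 1/4).
r to a full niece or nephew = 0.25 (full aunt/uncle↔niece/nephew: two paths of length 3 through the shared grandparent pair: r = 2·(1/2)^3 = 1/4).
r to a grandoffspring = 0.25 (two parent–offspring links: r = (1/2)^2 = 1/4).
Summing one r·B term per recipient: 1·0.25·0.131 + 1·0.25·0.335 + 1·0.25·0.172 = 0.1595.

0.1595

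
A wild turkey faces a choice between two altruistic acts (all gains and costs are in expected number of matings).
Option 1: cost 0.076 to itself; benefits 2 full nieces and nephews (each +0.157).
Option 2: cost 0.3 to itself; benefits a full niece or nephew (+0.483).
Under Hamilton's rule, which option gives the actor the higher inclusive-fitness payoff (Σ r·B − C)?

Option 1

Option 1: r to a full niece or nephew = 0.25.
Option 1: Σ r·B − C = (2·0.25·0.157) − 0.076 = 0.0025.
Option 2: r to a full niece or nephew = 0.25.
Option 2: Σ r·B − C = (1·0.25·0.483) − 0.3 = -0.17925.
Option 1 has the higher net inclusive-fitness payoff.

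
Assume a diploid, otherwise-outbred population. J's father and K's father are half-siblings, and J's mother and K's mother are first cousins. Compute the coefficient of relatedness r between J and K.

With two independent routes of shared ancestry, r is the sum of the two contributions.
J and K are related in two ways: half first cousins through their fathers (r = 1/16) and second cousins through their mothers (r = 1/32).
r = 1/16 + 1/32 = 3/32 = 0.09375.

0.09375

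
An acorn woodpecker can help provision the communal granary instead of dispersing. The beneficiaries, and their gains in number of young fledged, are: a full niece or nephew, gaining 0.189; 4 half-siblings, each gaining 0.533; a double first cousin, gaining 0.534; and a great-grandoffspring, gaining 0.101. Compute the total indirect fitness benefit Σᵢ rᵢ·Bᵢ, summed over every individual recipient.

0.726375

r to a full niece or nephew = 1/4 (full aunt/uncle↔niece/nephew: two paths of length 3 through the shared grandparent pair: r = 2·(1/2)^3 = 1/4).
r to a half-sibling = 0.25 (half-sibs share one parent — one path of length 2: r = (1/2)^2 = 1/4).
r to a double first cousin = 1/4 (double first cousins share both grandparent pairs — four paths of length 4: r = 4·(1/2)^4 = 1/4).
r to a great-grandoffspring = 1/8 (three parent–offspring links: r = (1/2)^3 = 1/8).
Summing one r·B term per recipient: 1·0.25·0.189 + 4·0.25·0.533 + 1·0.25·0.534 + 1·0.125·0.101 = 0.726375.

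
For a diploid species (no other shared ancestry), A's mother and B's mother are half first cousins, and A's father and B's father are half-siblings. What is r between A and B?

0.078125

With two independent routes of shared ancestry, r is the sum of the two contributions.
A and B are related in two ways: half second cousins through their mothers (r = 1/64) and half first cousins through their fathers (r = 1/16).
r = 1/64 + 1/16 = 5/64 = 0.078125.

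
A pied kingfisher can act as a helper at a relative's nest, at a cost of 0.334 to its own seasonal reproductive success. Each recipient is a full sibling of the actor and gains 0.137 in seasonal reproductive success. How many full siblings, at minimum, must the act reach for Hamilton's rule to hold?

5

r to a full sibling = 0.5 (full sibs share both parents — two paths of length 2: r = 2·(1/2)^2 = 1/2).
Hamilton's rule: n·r·B > C  ⇒  n > C/(r·B) = 0.334/(0.5·0.137) = 4.876.
The smallest integer exceeding 4.876 is 5.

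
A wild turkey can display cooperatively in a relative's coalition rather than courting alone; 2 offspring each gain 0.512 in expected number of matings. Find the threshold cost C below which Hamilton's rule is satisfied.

r to an offspring = 0.5 (one parent–offspring link: r = (1/2)^1 = 1/2).
Hamilton's rule: n·r·B > C, so the trait is favored while C < n·r·B = 2·0.5·0.512 = 0.512.

0.512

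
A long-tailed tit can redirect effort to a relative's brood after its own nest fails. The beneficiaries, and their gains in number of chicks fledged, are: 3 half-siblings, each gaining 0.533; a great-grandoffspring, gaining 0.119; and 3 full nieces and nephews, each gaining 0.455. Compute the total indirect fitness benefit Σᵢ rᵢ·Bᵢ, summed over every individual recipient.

0.755875

r to a half-sibling = 0.25 (half-sibs share one parent — one path of length 2: r = (1/2)^2 = 1/4).
r to a great-grandoffspring = 0.125 (three parent–offspring links: r = (1/2)^3 = 1/8).
r to a full niece or nephew = 0.25 (full aunt/uncle↔niece/nephew: two paths of length 3 through the shared grandparent pair: r = 2·(1/2)^3 = 1/4).
Summing one r·B term per recipient: 3·0.25·0.533 + 1·0.125·0.119 + 3·0.25·0.455 = 0.755875.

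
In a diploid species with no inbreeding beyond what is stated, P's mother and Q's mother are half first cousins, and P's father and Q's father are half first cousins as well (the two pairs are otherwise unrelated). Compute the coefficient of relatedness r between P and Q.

Relatedness sums over independent paths through distinct common ancestors.
P and Q are related in two ways: half second cousins through their mothers (r = 1/64) and half second cousins through their fathers (r = 1/64).
r = 1/64 + 1/64 = 1/32 = 0.03125.

0.03125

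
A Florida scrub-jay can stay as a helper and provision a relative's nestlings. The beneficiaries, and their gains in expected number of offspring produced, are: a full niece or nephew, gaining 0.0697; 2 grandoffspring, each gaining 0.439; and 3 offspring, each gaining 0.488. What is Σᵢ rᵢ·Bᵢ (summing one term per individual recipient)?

0.968925

r to a full niece or nephew = 0.25 (full aunt/uncle↔niece/nephew: two paths of length 3 through the shared grandparent pair: r = 2·(1/2)^3 = 1/4).
r to a grandoffspring = 1/4 (two parent–offspring links: r = (1/2)^2 = 1/4).
r to an offspring = 1/2 (one parent–offspring link: r = (1/2)^1 = 1/2).
Summing one r·B term per recipient: 1·0.25·0.0697 + 2·0.25·0.439 + 3·0.5·0.488 = 0.968925.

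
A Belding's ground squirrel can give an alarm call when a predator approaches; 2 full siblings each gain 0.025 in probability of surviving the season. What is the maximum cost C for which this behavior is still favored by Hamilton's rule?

0.025

r to a full sibling = 1/2 (full sibs share both parents — two paths of length 2: r = 2·(1/2)^2 = 1/2).
Hamilton's rule: n·r·B > C, so the trait is favored while C < n·r·B = 2·0.5·0.025 = 0.025.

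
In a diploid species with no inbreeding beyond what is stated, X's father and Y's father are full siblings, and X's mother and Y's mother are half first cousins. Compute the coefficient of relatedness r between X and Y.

With two independent routes of shared ancestry, r is the sum of the two contributions.
X and Y are related in two ways: first cousins through their fathers (r = 1/8) and half second cousins through their mothers (r = 1/64).
r = 1/8 + 1/64 = 9/64 = 0.140625.

0.140625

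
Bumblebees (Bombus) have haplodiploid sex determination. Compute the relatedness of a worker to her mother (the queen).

One meiotic link between diploid queen and diploid daughter: r = 1/2.

0.5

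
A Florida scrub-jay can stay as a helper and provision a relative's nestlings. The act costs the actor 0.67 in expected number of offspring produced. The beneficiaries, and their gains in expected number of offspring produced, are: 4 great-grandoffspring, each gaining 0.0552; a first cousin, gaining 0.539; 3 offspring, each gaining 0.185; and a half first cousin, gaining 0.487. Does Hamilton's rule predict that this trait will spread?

No

Hamilton's rule: the trait is favored when the sum of r·B over every recipient exceeds the actor's cost C.
r to a great-grandoffspring = 0.125 (three parent–offspring links: r = (1/2)^3 = 1/8).
r to a first cousin = 1/8 (first cousins share one grandparent pair — two paths of length 4: r = 2·(1/2)^4 = 1/8).
r to an offspring = 1/2 (one parent–offspring link: r = (1/2)^1 = 1/2).
r to a half first cousin = 0.0625 (half first cousins share one grandparent — one path of length 4: r = (1/2)^4 = 1/16).
Summing one r·B term per recipient: 4·0.125·0.0552 + 1·0.125·0.539 + 3·0.5·0.185 + 1·0.0625·0.487 = 0.4029125.
0.4029125 < 0.67: the indirect benefit is less than the cost.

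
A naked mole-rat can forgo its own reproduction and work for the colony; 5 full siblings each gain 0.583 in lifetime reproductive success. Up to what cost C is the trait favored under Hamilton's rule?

1.4575

r to a full sibling = 1/2 (full sibs share both parents — two paths of length 2: r = 2·(1/2)^2 = 1/2).
Hamilton's rule: n·r·B > C, so the trait is favored while C < n·r·B = 5·0.5·0.583 = 1.4575.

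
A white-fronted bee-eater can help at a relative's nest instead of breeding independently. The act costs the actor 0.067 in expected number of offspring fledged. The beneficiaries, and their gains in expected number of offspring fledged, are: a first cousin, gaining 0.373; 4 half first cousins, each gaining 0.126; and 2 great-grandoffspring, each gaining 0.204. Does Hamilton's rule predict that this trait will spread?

Yes

Hamilton's rule: the trait is favored when the sum of r·B over every recipient exceeds the actor's cost C.
r to a first cousin = 0.125 (first cousins share one grandparent pair — two paths of length 4: r = 2·(1/2)^4 = 1/8).
r to a half first cousin = 0.0625 (half first cousins share one grandparent — one path of length 4: r = (1/2)^4 = 1/16).
r to a great-grandoffspring = 0.125 (three parent–offspring links: r = (1/2)^3 = 1/8).
Summing one r·B term per recipient: 1·0.125·0.373 + 4·0.0625·0.126 + 2·0.125·0.204 = 0.129125.
0.129125 > 0.067: the indirect benefit exceeds the cost.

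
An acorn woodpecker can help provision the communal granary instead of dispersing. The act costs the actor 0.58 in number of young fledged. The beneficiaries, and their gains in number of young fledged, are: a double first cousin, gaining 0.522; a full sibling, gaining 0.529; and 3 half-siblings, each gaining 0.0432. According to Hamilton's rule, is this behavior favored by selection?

No

Hamilton's rule: the trait is favored when the sum of r·B over every recipient exceeds the actor's cost C.
r to a double first cousin = 1/4 (double first cousins share both grandparent pairs — four paths of length 4: r = 4·(1/2)^4 = 1/4).
r to a full sibling = 0.5 (full sibs share both parents — two paths of length 2: r = 2·(1/2)^2 = 1/2).
r to a half-sibling = 1/4 (half-sibs share one parent — one path of length 2: r = (1/2)^2 = 1/4).
Summing one r·B term per recipient: 1·0.25·0.522 + 1·0.5·0.529 + 3·0.25·0.0432 = 0.4274.
0.4274 < 0.58: the indirect benefit is less than the cost.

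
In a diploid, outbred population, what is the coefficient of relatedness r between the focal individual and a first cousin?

Each parent–offspring link contributes a factor of 1/2, and independent paths through distinct common ancestors add.
First cousins share one grandparent pair — two paths of length 4: r = 2·(1/2)^4 = 1/8.

0.125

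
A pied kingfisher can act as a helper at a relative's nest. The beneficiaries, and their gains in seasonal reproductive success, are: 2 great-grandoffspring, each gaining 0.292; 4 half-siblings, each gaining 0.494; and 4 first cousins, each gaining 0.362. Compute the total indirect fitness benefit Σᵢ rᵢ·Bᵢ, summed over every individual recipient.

0.748

r to a great-grandoffspring = 0.125 (three parent–offspring links: r = (1/2)^3 = 1/8).
r to a half-sibling = 0.25 (half-sibs share one parent — one path of length 2: r = (1/2)^2 = 1/4).
r to a first cousin = 1/8 (first cousins share one grandparent pair — two paths of length 4: r = 2·(1/2)^4 = 1/8).
Summing one r·B term per recipient: 2·0.125·0.292 + 4·0.25·0.494 + 4·0.125·0.362 = 0.748.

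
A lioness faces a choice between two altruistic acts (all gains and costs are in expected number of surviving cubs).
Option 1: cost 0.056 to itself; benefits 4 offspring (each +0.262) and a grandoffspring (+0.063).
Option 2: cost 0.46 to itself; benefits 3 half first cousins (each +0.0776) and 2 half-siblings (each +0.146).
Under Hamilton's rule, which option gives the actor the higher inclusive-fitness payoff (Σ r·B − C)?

Option 1

Option 1: r to an offspring = 0.5.
Option 1: r to a grandoffspring = 0.25.
Option 1: Σ r·B − C = (4·0.5·0.262 + 1·0.25·0.063) − 0.056 = 0.48375.
Option 2: r to a half first cousin = 0.0625.
Option 2: r to a half-sibling = 0.25.
Option 2: Σ r·B − C = (3·0.0625·0.0776 + 2·0.25·0.146) − 0.46 = -0.37245.
Option 1 has the higher net inclusive-fitness payoff.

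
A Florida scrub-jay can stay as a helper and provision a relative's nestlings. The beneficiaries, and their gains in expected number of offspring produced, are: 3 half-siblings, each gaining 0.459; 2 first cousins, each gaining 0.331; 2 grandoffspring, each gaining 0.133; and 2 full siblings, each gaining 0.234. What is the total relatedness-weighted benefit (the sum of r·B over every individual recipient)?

r to a half-sibling = 1/4 (half-sibs share one parent — one path of length 2: r = (1/2)^2 = 1/4).
r to a first cousin = 1/8 (first cousins share one grandparent pair — two paths of length 4: r = 2·(1/2)^4 = 1/8).
r to a grandoffspring = 0.25 (two parent–offspring links: r = (1/2)^2 = 1/4).
r to a full sibling = 1/2 (full sibs share both parents — two paths of length 2: r = 2·(1/2)^2 = 1/2).
Summing one r·B term per recipient: 3·0.25·0.459 + 2·0.125·0.331 + 2·0.25·0.133 + 2·0.5·0.234 = 0.7275.

0.7275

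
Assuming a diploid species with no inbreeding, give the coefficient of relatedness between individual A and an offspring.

One parent–offspring link: r = (1/2)^1 = 1/2.

0.5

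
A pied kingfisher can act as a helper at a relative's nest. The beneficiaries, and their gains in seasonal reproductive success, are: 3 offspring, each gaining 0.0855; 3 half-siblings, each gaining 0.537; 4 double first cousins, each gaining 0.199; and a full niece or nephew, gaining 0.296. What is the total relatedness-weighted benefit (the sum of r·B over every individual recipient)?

r to an offspring = 0.5 (one parent–offspring link: r = (1/2)^1 = 1/2).
r to a half-sibling = 0.25 (half-sibs share one parent — one path of length 2: r = (1/2)^2 = 1/4).
r to a double first cousin = 0.25 (double first cousins share both grandparent pairs — four paths of length 4: r = 4·(1/2)^4 = 1/4).
r to a full niece or nephew = 0.25 (full aunt/uncle↔niece/nephew: two paths of length 3 through the shared grandparent pair: r = 2·(1/2)^3 = 1/4).
Summing one r·B term per recipient: 3·0.5·0.0855 + 3·0.25·0.537 + 4·0.25·0.199 + 1·0.25·0.296 = 0.804.

0.804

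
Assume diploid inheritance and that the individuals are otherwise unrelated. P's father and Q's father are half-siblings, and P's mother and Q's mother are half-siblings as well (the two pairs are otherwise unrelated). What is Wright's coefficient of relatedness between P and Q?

Independent pedigree routes through distinct common ancestors add.
P and Q are related in two ways: half first cousins through their fathers (r = 1/16) and half first cousins through their mothers (r = 1/16).
r = 1/16 + 1/16 = 0.125.

0.125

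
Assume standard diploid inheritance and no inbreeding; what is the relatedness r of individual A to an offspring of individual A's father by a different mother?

Each parent–offspring link contributes a factor of 1/2, and independent paths through distinct common ancestors add.
Half-sibs share one parent — one path of length 2: r = (1/2)^2 = 1/4.

0.25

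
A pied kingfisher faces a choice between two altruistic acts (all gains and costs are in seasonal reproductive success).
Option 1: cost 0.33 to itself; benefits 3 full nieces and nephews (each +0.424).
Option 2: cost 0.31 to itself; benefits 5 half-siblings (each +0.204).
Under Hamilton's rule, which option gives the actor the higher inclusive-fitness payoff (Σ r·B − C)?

Option 1

Option 1: r to a full niece or nephew = 0.25.
Option 1: Σ r·B − C = (3·0.25·0.424) − 0.33 = -0.012.
Option 2: r to a half-sibling = 0.25.
Option 2: Σ r·B − C = (5·0.25·0.204) − 0.31 = -0.055.
Option 1 has the higher net inclusive-fitness payoff.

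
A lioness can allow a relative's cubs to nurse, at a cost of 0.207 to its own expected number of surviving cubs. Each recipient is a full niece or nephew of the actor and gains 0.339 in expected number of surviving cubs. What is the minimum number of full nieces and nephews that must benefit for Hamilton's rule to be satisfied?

r to a full niece or nephew = 1/4 (full aunt/uncle↔niece/nephew: two paths of length 3 through the shared grandparent pair: r = 2·(1/2)^3 = 1/4).
Hamilton's rule: n·r·B > C  ⇒  n > C/(r·B) = 0.207/(0.25·0.339) = 2.442.
The smallest integer exceeding 2.442 is 3.

3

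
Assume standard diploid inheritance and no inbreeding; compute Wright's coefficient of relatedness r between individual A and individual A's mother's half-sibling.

Each parent–offspring link contributes a factor of 1/2, and independent paths through distinct common ancestors add.
Half-aunt/uncle↔niece/nephew: one path of length 3: r = (1/2)^3 = 1/8.

0.125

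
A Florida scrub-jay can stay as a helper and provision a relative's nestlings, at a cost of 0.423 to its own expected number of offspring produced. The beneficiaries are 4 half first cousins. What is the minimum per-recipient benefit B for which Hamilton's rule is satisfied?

1.692

r to a half first cousin = 1/16 (half first cousins share one grandparent — one path of length 4: r = (1/2)^4 = 1/16).
Hamilton's rule with n recipients of equal r: n·r·B > C, so B > C/(n·r) = 0.423/(4·0.0625) = 1.692.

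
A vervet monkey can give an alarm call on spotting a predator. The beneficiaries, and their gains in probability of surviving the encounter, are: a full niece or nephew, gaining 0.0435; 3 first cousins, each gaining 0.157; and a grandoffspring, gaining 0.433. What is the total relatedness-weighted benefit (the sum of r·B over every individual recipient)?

r to a full niece or nephew = 0.25 (full aunt/uncle↔niece/nephew: two paths of length 3 through the shared grandparent pair: r = 2·(1/2)^3 = 1/4).
r to a first cousin = 1/8 (first cousins share one grandparent pair — two paths of length 4: r = 2·(1/2)^4 = 1/8).
r to a grandoffspring = 1/4 (two parent–offspring links: r = (1/2)^2 = 1/4).
Summing one r·B term per recipient: 1·0.25·0.0435 + 3·0.125·0.157 + 1·0.25·0.433 = 0.178.

0.178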